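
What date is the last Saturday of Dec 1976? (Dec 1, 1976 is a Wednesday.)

Dec 25, 1976

Dec 1976 begins on a Wednesday, so the first Saturday is Dec 4 (3 days later).
Dec 1976 has 31 days. Adding weeks: 4, 11, 18, 25 — the last one ≤ 31 is the 25th.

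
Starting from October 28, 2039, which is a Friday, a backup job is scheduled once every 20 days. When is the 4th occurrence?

December 27, 2039

The 4th occurrence is 3 intervals after the first: 3 × 20 = 60 days after October 28, 2039.
October has 31 days — 3 days to the end of October leaves 57.
November has 30 days (27 left).
27 days into December → December 27, 2039.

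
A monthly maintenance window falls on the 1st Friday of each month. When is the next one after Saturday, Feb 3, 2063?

Feb 2063 starts on a Thursday, so its 1st Friday is Feb 2, 2063 (1 day in).
That is not after Feb 3, 2063, so look at Mar 2063.
Mar 2063 starts on a Thursday, so its 1st Friday is Mar 2, 2063 (1 day in).

Mar 2, 2063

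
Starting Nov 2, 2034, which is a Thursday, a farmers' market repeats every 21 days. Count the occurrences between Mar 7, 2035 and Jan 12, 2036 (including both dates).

Occurrences land 21·i days after Nov 2, 2034 for i = 0, 1, 2, …
Mar 7, 2035 is 125 days after the start; 125 ÷ 21 = 5 remainder 20; since the remainder is 20, round up to i = 6. First occurrence in the window: #7 on Mar 8, 2035 (6×21 = 126 days in).
Jan 12, 2036 is 436 days after the start; 436 ÷ 21 = 20 remainder 16. Last occurrence in the window: #21 on Dec 27, 2035.
Occurrences #7 through #21: 15 in total.

15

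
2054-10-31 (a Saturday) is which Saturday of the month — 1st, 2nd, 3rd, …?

Day 31 falls in week ⌈31/7⌉ of the month.
Days 1–7 hold the 1st Saturday, 8–14 the 2nd, 15–21 the 3rd, 22–28 the 4th, 29–31 the 5th.
31 is in the range for the 5th.

5th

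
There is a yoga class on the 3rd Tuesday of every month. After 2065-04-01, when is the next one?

2065-04-21

April 2065 starts on a Wednesday; its first Tuesday is the 7th, so the 3rd Tuesday is the 21st — 2065-04-21.
2065-04-21 is after 2065-04-01, so that is the next one.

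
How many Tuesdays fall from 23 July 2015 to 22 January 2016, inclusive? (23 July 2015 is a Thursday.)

26

23 July 2015 is a Thursday; the first Tuesday on or after it is 28 July 2015 (5 days later).
From 28 July 2015 to 22 January 2016: 3 + 31 + 30 + 31 + 30 + 31 + 22 = 178 days (rest of July, August, September, October, November, December, January).
178 ÷ 7 = 25 full weeks with remainder 3, so 25 more Tuesdays after the first → 26.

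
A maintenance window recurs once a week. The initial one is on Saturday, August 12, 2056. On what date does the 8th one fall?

September 30, 2056

The 8th occurrence is 7 intervals after the first: 7 × 7 = 49 days after August 12, 2056.
August has 31 days — 19 days to the end of August leaves 30.
30 days into September → September 30, 2056.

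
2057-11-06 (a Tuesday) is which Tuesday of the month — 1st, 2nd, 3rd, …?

1st

Day 6 falls in week ⌈6/7⌉ of the month.
Days 1–7 hold the 1st Tuesday, 8–14 the 2nd, 15–21 the 3rd, 22–28 the 4th, 29–31 the 5th.
6 is in the range for the 1st.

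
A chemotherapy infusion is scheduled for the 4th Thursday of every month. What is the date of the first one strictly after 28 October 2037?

26 November 2037

October 2037 starts on a Thursday; its first Thursday is the 1st, so the 4th Thursday is the 22nd — 22 October 2037.
That is not after 28 October 2037, so look at November 2037.
November 2037 starts on a Sunday; its first Thursday is the 5th, so the 4th Thursday is the 26th — 26 November 2037.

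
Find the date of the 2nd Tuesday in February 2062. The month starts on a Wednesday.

February 14, 2062

February 2062 begins on a Wednesday, so the first Tuesday is February 7 (6 days later).
The 2nd Tuesday is 1 weeks later: 7 + 7 = 14.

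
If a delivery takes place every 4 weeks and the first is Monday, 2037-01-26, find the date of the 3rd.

The 3rd occurrence is 2 intervals after the first: 2 × 28 = 56 days after 2037-01-26.
January has 31 days — 5 days to the end of January leaves 51.
February has 28 days (23 left).
23 days into March → 2037-03-23.

2037-03-23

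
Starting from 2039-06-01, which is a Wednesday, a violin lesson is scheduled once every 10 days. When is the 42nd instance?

2040-07-15

The 42nd occurrence is 41 intervals after the first: 41 × 10 = 410 days after 2039-06-01.
June has 30 days — 29 days to the end of June leaves 381.
July has 31 days (350 left).
August has 31 days (319 left).
September has 30 days (289 left).
October has 31 days (258 left).
November has 30 days (228 left).
December has 31 days (197 left).
January has 31 days (166 left).
February has 29 days (137 left).
March has 31 days (106 left).
April has 30 days (76 left).
May has 31 days (45 left).
June has 30 days (15 left).
15 days into July → 2040-07-15.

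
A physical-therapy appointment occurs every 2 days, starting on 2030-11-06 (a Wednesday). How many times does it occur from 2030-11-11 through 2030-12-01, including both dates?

Occurrences land 2·i days after 2030-11-06 for i = 0, 1, 2, …
2030-11-11 is 5 days after the start; 5 ÷ 2 = 2 remainder 1; since the remainder is 1, round up to i = 3. First occurrence in the window: #4 on 2030-11-12 (3×2 = 6 days in).
2030-12-01 is 25 days after the start; 25 ÷ 2 = 12 remainder 1. Last occurrence in the window: #13 on 2030-11-30.
Occurrences #4 through #13: 10 in total.

10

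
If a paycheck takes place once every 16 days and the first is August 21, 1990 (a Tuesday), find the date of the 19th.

June 5, 1991

The 19th occurrence is 18 intervals after the first: 18 × 16 = 288 days after August 21, 1990.
August has 31 days — 10 days to the end of August leaves 278.
September has 30 days (248 left).
October has 31 days (217 left).
November has 30 days (187 left).
December has 31 days (156 left).
January has 31 days (125 left).
February has 28 days (97 left).
March has 31 days (66 left).
April has 30 days (36 left).
May has 31 days (5 left).
5 days into June → June 5, 1991.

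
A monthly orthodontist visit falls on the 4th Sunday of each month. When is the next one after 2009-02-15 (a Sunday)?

February 2009 starts on a Sunday; its first Sunday is the 1st, so the 4th Sunday is the 22nd — 2009-02-22.
2009-02-22 is after 2009-02-15, so that is the next one.

2009-02-22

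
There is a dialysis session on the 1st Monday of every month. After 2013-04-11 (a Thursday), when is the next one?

April 2013 starts on a Monday, so its 1st Monday is 2013-04-01.
That is not after 2013-04-11, so look at May 2013.
May 2013 starts on a Wednesday, so its 1st Monday is 2013-05-06 (5 days in).

2013-05-06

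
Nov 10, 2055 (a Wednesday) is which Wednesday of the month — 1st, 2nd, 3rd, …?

Day 10 falls in week ⌈10/7⌉ of the month.
Days 1–7 hold the 1st Wednesday, 8–14 the 2nd, 15–21 the 3rd, 22–28 the 4th, 29–31 the 5th.
10 is in the range for the 2nd.

2nd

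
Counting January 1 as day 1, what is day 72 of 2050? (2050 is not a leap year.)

January has 31 days (72 − 31 = 41 remain).
February has 28 days (41 − 28 = 13 remain).
13 into March → March 13.

March 13, 2050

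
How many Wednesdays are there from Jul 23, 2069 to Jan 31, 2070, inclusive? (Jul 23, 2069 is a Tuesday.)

28

Jul 23, 2069 is a Tuesday; the first Wednesday on or after it is Jul 24, 2069 (1 day later).
From Jul 24, 2069 to Jan 31, 2070: 7 + 31 + 30 + 31 + 30 + 31 + 31 = 191 days (rest of Jul, Aug, Sep, Oct, Nov, Dec, Jan).
191 ÷ 7 = 27 full weeks with remainder 2, so 27 more Wednesdays after the first → 28.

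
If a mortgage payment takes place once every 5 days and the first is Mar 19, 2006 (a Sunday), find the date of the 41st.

The 41st occurrence is 40 intervals after the first: 40 × 5 = 200 days after Mar 19, 2006.
Mar has 31 days — 12 days to the end of Mar leaves 188.
Apr has 30 days (158 left).
May has 31 days (127 left).
Jun has 30 days (97 left).
Jul has 31 days (66 left).
Aug has 31 days (35 left).
Sep has 30 days (5 left).
5 days into Oct → Oct 5, 2006.

Oct 5, 2006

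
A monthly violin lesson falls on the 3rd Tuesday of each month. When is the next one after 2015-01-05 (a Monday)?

January 2015 starts on a Thursday; its first Tuesday is the 6th, so the 3rd Tuesday is the 20th — 2015-01-20.
2015-01-20 is after 2015-01-05, so that is the next one.

2015-01-20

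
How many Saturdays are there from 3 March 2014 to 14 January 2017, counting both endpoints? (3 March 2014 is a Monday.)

3 March 2014 is a Monday; the first Saturday on or after it is 8 March 2014 (5 days later).
From 8 March 2014 to 14 January 2017: 298 + 365 + 366 + 14 = 1043 days (rest of 2014, 2015, 2016, to 14 January 2017 in 2017).
1043 ÷ 7 = 149 full weeks with remainder 0, so 149 more Saturdays after the first → 150.

150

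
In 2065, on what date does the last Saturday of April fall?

April 2065 begins on a Wednesday, so the first Saturday is April 4 (3 days later).
April 2065 has 30 days. Adding weeks: 4, 11, 18, 25 — the last one ≤ 30 is the 25th.

25 April 2065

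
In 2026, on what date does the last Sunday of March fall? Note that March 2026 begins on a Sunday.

March 29, 2026

March 2026 begins on a Sunday, so the first Sunday is March 1.
March 2026 has 31 days. Adding weeks: 1, 8, 15, 22, 29 — the last one ≤ 31 is the 29th.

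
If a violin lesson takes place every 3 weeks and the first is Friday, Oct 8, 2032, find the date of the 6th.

Jan 21, 2033

The 6th occurrence is 5 intervals after the first: 5 × 21 = 105 days after Oct 8, 2032.
Oct has 31 days — 23 days to the end of Oct leaves 82.
Nov has 30 days (52 left).
Dec has 31 days (21 left).
21 days into Jan → Jan 21, 2033.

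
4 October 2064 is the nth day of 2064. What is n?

Days in months before October: 31 + 29 + 31 + 30 + 31 + 30 + 31 + 31 + 30 = 274.
Plus 4 days into October → day 278.

278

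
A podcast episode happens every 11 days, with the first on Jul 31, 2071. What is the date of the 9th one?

The 9th occurrence is 8 intervals after the first: 8 × 11 = 88 days after Jul 31, 2071.
Jul has 31 days — 0 days to the end of Jul leaves 88.
Aug has 31 days (57 left).
Sep has 30 days (27 left).
27 days into Oct → Oct 27, 2071.

Oct 27, 2071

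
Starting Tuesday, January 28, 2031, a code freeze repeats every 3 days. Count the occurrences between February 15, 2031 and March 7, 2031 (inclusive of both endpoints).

Occurrences land 3·i days after January 28, 2031 for i = 0, 1, 2, …
February 15, 2031 is 18 days after the start; 18 ÷ 3 = 6 remainder 0. First occurrence in the window: #7 on February 15, 2031 (6×3 = 18 days in).
March 7, 2031 is 38 days after the start; 38 ÷ 3 = 12 remainder 2. Last occurrence in the window: #13 on March 5, 2031.
Occurrences #7 through #13: 7 in total.

7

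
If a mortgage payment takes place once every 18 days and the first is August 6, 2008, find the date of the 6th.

The 6th occurrence is 5 intervals after the first: 5 × 18 = 90 days after August 6, 2008.
August has 31 days — 25 days to the end of August leaves 65.
September has 30 days (35 left).
October has 31 days (4 left).
4 days into November → November 4, 2008.

November 4, 2008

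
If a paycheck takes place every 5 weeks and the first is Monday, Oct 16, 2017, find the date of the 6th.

Apr 9, 2018

The 6th occurrence is 5 intervals after the first: 5 × 35 = 175 days after Oct 16, 2017.
Oct has 31 days — 15 days to the end of Oct leaves 160.
Nov has 30 days (130 left).
Dec has 31 days (99 left).
Jan has 31 days (68 left).
Feb has 28 days (40 left).
Mar has 31 days (9 left).
9 days into Apr → Apr 9, 2018.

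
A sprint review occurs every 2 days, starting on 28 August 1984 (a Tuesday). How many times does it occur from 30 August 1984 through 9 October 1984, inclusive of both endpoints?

21

Occurrences land 2·i days after 28 August 1984 for i = 0, 1, 2, …
30 August 1984 is 2 days after the start; 2 ÷ 2 = 1 remainder 0. First occurrence in the window: #2 on 30 August 1984 (1×2 = 2 days in).
9 October 1984 is 42 days after the start; 42 ÷ 2 = 21 remainder 0. Last occurrence in the window: #22 on 9 October 1984.
Occurrences #2 through #22: 21 in total.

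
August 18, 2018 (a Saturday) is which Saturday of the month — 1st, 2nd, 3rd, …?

Day 18 falls in week ⌈18/7⌉ of the month.
Days 1–7 hold the 1st Saturday, 8–14 the 2nd, 15–21 the 3rd, 22–28 the 4th, 29–31 the 5th.
18 is in the range for the 3rd.

3rd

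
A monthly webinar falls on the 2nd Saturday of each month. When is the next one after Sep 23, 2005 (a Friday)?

Sep 2005 starts on a Thursday; its first Saturday is the 3rd, so the 2nd Saturday is the 10th — Sep 10, 2005.
That is not after Sep 23, 2005, so look at Oct 2005.
Oct 2005 starts on a Saturday; its first Saturday is the 1st, so the 2nd Saturday is the 8th — Oct 8, 2005.

Oct 8, 2005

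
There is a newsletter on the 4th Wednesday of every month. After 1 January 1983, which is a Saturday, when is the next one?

26 January 1983

January 1983 starts on a Saturday; its first Wednesday is the 5th, so the 4th Wednesday is the 26th — 26 January 1983.
26 January 1983 is after 1 January 1983, so that is the next one.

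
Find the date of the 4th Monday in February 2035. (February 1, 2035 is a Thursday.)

February 2035 begins on a Thursday, so the first Monday is February 5 (4 days later).
The 4th Monday is 3 weeks later: 5 + 21 = 26.

February 26, 2035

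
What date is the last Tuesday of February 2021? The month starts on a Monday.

February 2021 begins on a Monday, so the first Tuesday is February 2 (1 day later).
February 2021 has 28 days. Adding weeks: 2, 9, 16, 23 — the last one ≤ 28 is the 23rd.

2021-02-23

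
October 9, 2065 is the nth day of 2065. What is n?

282

Days in months before October: 31 + 28 + 31 + 30 + 31 + 30 + 31 + 31 + 30 = 273.
Plus 9 days into October → day 282.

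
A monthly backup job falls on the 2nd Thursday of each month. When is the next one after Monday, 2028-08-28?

August 2028 starts on a Tuesday; its first Thursday is the 3rd, so the 2nd Thursday is the 10th — 2028-08-10.
That is not after 2028-08-28, so look at September 2028.
September 2028 starts on a Friday; its first Thursday is the 7th, so the 2nd Thursday is the 14th — 2028-09-14.

2028-09-14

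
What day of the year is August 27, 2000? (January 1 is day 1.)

240

Days in months before August: 31 + 29 + 31 + 30 + 31 + 30 + 31 = 213.
Plus 27 days into August → day 240.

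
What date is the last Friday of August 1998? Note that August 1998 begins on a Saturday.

28 August 1998

August 1998 begins on a Saturday, so the first Friday is August 7 (6 days later).
August 1998 has 31 days. Adding weeks: 7, 14, 21, 28 — the last one ≤ 31 is the 28th.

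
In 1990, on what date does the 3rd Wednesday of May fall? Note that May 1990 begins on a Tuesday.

May 16, 1990

May 1990 begins on a Tuesday, so the first Wednesday is May 2 (1 day later).
The 3rd Wednesday is 2 weeks later: 2 + 14 = 16.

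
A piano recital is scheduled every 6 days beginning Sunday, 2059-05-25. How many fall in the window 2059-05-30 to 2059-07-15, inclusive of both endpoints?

8

Occurrences land 6·i days after 2059-05-25 for i = 0, 1, 2, …
2059-05-30 is 5 days after the start; 5 ÷ 6 = 0 remainder 5; since the remainder is 5, round up to i = 1. First occurrence in the window: #2 on 2059-05-31 (1×6 = 6 days in).
2059-07-15 is 51 days after the start; 51 ÷ 6 = 8 remainder 3. Last occurrence in the window: #9 on 2059-07-12.
Occurrences #2 through #9: 8 in total.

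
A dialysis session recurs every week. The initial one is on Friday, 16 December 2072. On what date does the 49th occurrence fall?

17 November 2073

The 49th occurrence is 48 intervals after the first: 48 × 7 = 336 days after 16 December 2072.
December has 31 days — 15 days to the end of December leaves 321.
January has 31 days (290 left).
February has 28 days (262 left).
March has 31 days (231 left).
April has 30 days (201 left).
May has 31 days (170 left).
June has 30 days (140 left).
July has 31 days (109 left).
August has 31 days (78 left).
September has 30 days (48 left).
October has 31 days (17 left).
17 days into November → 17 November 2073.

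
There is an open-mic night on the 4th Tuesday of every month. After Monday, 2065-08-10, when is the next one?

2065-08-25

August 2065 starts on a Saturday; its first Tuesday is the 4th, so the 4th Tuesday is the 25th — 2065-08-25.
2065-08-25 is after 2065-08-10, so that is the next one.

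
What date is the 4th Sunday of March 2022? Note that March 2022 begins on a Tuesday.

27 March 2022

March 2022 begins on a Tuesday, so the first Sunday is March 6 (5 days later).
The 4th Sunday is 3 weeks later: 6 + 21 = 27.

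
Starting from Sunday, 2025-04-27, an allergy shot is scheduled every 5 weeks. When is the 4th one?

The 4th occurrence is 3 intervals after the first: 3 × 35 = 105 days after 2025-04-27.
April has 30 days — 3 days to the end of April leaves 102.
May has 31 days (71 left).
June has 30 days (41 left).
July has 31 days (10 left).
10 days into August → 2025-08-10.

2025-08-10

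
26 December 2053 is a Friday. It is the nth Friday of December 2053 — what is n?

4th

Day 26 falls in week ⌈26/7⌉ of the month.
Days 1–7 hold the 1st Friday, 8–14 the 2nd, 15–21 the 3rd, 22–28 the 4th, 29–31 the 5th.
26 is in the range for the 4th.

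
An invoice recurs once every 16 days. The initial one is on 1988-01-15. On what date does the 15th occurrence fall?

1988-08-26

The 15th occurrence is 14 intervals after the first: 14 × 16 = 224 days after 1988-01-15.
January has 31 days — 16 days to the end of January leaves 208.
February has 29 days (179 left).
March has 31 days (148 left).
April has 30 days (118 left).
May has 31 days (87 left).
June has 30 days (57 left).
July has 31 days (26 left).
26 days into August → 1988-08-26.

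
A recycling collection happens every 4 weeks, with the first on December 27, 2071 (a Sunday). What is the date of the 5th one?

The 5th occurrence is 4 intervals after the first: 4 × 28 = 112 days after December 27, 2071.
December has 31 days — 4 days to the end of December leaves 108.
January has 31 days (77 left).
February has 29 days (48 left).
March has 31 days (17 left).
17 days into April → April 17, 2072.

April 17, 2072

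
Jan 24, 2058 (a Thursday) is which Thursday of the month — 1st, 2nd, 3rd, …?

4th

Day 24 falls in week ⌈24/7⌉ of the month.
Days 1–7 hold the 1st Thursday, 8–14 the 2nd, 15–21 the 3rd, 22–28 the 4th, 29–31 the 5th.
24 is in the range for the 4th.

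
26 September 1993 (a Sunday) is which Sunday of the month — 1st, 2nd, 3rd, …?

4th

Day 26 falls in week ⌈26/7⌉ of the month.
Days 1–7 hold the 1st Sunday, 8–14 the 2nd, 15–21 the 3rd, 22–28 the 4th, 29–31 the 5th.
26 is in the range for the 4th.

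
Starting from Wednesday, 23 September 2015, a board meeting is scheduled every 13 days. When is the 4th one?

1 November 2015

The 4th occurrence is 3 intervals after the first: 3 × 13 = 39 days after 23 September 2015.
September has 30 days — 7 days to the end of September leaves 32.
October has 31 days (1 left).
1 day into November → 1 November 2015.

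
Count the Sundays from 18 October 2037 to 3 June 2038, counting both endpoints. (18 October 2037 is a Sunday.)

18 October 2037 is a Sunday; the first Sunday on or after it is 18 October 2037.
From 18 October 2037 to 3 June 2038: 13 + 30 + 31 + 31 + 28 + 31 + 30 + 31 + 3 = 228 days (rest of October, November, December, January, February, March, April, May, June).
228 ÷ 7 = 32 full weeks with remainder 4, so 32 more Sundays after the first → 33.

33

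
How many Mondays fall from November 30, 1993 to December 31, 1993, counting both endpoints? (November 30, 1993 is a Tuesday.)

4

November 30, 1993 is a Tuesday; the first Monday on or after it is December 6, 1993 (6 days later).
From December 6, 1993 to December 31, 1993 is 31 − 6 = 25 days.
25 ÷ 7 = 3 full weeks with remainder 4, so 3 more Mondays after the first → 4.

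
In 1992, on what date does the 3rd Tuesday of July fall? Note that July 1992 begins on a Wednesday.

July 21, 1992

July 1992 begins on a Wednesday, so the first Tuesday is July 7 (6 days later).
The 3rd Tuesday is 2 weeks later: 7 + 14 = 21.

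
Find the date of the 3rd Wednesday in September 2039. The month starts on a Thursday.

September 2039 begins on a Thursday, so the first Wednesday is September 7 (6 days later).
The 3rd Wednesday is 2 weeks later: 7 + 14 = 21.

21 September 2039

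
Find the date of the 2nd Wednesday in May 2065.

2065-05-13

The first Wednesday of May 2065 is May 6.
The 2nd Wednesday is 1 weeks later: 6 + 7 = 13.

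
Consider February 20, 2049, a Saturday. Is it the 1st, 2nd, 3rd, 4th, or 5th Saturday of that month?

Day 20 falls in week ⌈20/7⌉ of the month.
Days 1–7 hold the 1st Saturday, 8–14 the 2nd, 15–21 the 3rd, 22–28 the 4th, 29–31 the 5th.
20 is in the range for the 3rd.

3rd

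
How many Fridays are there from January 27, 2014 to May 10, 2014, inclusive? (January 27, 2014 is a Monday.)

January 27, 2014 is a Monday; the first Friday on or after it is January 31, 2014 (4 days later).
From January 31, 2014 to May 10, 2014: 0 + 28 + 31 + 30 + 10 = 99 days (rest of January, February, March, April, May).
99 ÷ 7 = 14 full weeks with remainder 1, so 14 more Fridays after the first → 15.

15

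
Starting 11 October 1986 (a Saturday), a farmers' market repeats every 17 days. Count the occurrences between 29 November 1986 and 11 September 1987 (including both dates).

Occurrences land 17·i days after 11 October 1986 for i = 0, 1, 2, …
29 November 1986 is 49 days after the start; 49 ÷ 17 = 2 remainder 15; since the remainder is 15, round up to i = 3. First occurrence in the window: #4 on 1 December 1986 (3×17 = 51 days in).
11 September 1987 is 335 days after the start; 335 ÷ 17 = 19 remainder 12. Last occurrence in the window: #20 on 30 August 1987.
Occurrences #4 through #20: 17 in total.

17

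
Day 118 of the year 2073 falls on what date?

January has 31 days (118 − 31 = 87 remain).
February has 28 days (87 − 28 = 59 remain).
March has 31 days (59 − 31 = 28 remain).
28 into April → April 28.

2073-04-28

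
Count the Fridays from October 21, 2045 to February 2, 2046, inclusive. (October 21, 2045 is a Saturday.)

15

October 21, 2045 is a Saturday; the first Friday on or after it is October 27, 2045 (6 days later).
From October 27, 2045 to February 2, 2046: 4 + 30 + 31 + 31 + 2 = 98 days (rest of October, November, December, January, February).
98 ÷ 7 = 14 full weeks with remainder 0, so 14 more Fridays after the first → 15.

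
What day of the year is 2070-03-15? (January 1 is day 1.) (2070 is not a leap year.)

Days in months before March: 31 + 28 = 59.
Plus 15 days into March → day 74.

74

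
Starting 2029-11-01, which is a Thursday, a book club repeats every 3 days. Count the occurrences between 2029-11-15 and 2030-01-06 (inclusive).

Occurrences land 3·i days after 2029-11-01 for i = 0, 1, 2, …
2029-11-15 is 14 days after the start; 14 ÷ 3 = 4 remainder 2; since the remainder is 2, round up to i = 5. First occurrence in the window: #6 on 2029-11-16 (5×3 = 15 days in).
2030-01-06 is 66 days after the start; 66 ÷ 3 = 22 remainder 0. Last occurrence in the window: #23 on 2030-01-06.
Occurrences #6 through #23: 18 in total.

18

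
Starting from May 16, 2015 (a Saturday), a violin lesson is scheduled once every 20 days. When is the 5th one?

The 5th occurrence is 4 intervals after the first: 4 × 20 = 80 days after May 16, 2015.
May has 31 days — 15 days to the end of May leaves 65.
Jun has 30 days (35 left).
Jul has 31 days (4 left).
4 days into Aug → Aug 4, 2015.

Aug 4, 2015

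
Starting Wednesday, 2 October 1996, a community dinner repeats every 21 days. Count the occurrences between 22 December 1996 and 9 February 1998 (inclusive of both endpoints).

Occurrences land 21·i days after 2 October 1996 for i = 0, 1, 2, …
22 December 1996 is 81 days after the start; 81 ÷ 21 = 3 remainder 18; since the remainder is 18, round up to i = 4. First occurrence in the window: #5 on 25 December 1996 (4×21 = 84 days in).
9 February 1998 is 495 days after the start; 495 ÷ 21 = 23 remainder 12. Last occurrence in the window: #24 on 28 January 1998.
Occurrences #5 through #24: 20 in total.

20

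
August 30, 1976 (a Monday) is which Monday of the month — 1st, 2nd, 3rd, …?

5th

Day 30 falls in week ⌈30/7⌉ of the month.
Days 1–7 hold the 1st Monday, 8–14 the 2nd, 15–21 the 3rd, 22–28 the 4th, 29–31 the 5th.
30 is in the range for the 5th.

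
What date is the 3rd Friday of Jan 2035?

The first Friday of Jan 2035 is Jan 5.
The 3rd Friday is 2 weeks later: 5 + 14 = 19.

Jan 19, 2035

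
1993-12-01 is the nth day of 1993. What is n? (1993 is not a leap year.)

Days in months before December: 31 + 28 + 31 + 30 + 31 + 30 + 31 + 31 + 30 + 31 + 30 = 334.
Plus 1 day into December → day 335.

335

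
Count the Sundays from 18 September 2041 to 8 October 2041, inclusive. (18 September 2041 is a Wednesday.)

18 September 2041 is a Wednesday; the first Sunday on or after it is 22 September 2041 (4 days later).
From 22 September 2041 to 8 October 2041: 8 + 8 = 16 days (rest of September, October).
16 ÷ 7 = 2 full weeks with remainder 2, so 2 more Sundays after the first → 3.

3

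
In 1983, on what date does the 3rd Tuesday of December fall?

20 December 1983

The first Tuesday of December 1983 is December 6.
The 3rd Tuesday is 2 weeks later: 6 + 14 = 20.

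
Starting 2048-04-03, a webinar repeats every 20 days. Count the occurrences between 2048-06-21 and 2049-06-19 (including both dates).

Occurrences land 20·i days after 2048-04-03 for i = 0, 1, 2, …
2048-06-21 is 79 days after the start; 79 ÷ 20 = 3 remainder 19; since the remainder is 19, round up to i = 4. First occurrence in the window: #5 on 2048-06-22 (4×20 = 80 days in).
2049-06-19 is 442 days after the start; 442 ÷ 20 = 22 remainder 2. Last occurrence in the window: #23 on 2049-06-17.
Occurrences #5 through #23: 19 in total.

19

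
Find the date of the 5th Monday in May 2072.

May 2072 begins on a Sunday, so the first Monday is May 2 (1 day later).
The 5th Monday is 4 weeks later: 2 + 28 = 30.

30 May 2072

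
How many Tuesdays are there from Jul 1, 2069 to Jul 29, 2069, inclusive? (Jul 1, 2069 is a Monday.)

4

Jul 1, 2069 is a Monday; the first Tuesday on or after it is Jul 2, 2069 (1 day later).
From Jul 2, 2069 to Jul 29, 2069 is 29 − 2 = 27 days.
27 ÷ 7 = 3 full weeks with remainder 6, so 3 more Tuesdays after the first → 4.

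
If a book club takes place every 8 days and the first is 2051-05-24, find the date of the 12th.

2051-08-20

The 12th occurrence is 11 intervals after the first: 11 × 8 = 88 days after 2051-05-24.
May has 31 days — 7 days to the end of May leaves 81.
June has 30 days (51 left).
July has 31 days (20 left).
20 days into August → 2051-08-20.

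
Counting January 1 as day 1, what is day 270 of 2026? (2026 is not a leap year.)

Jan has 31 days (270 − 31 = 239 remain).
Feb has 28 days (239 − 28 = 211 remain).
Mar has 31 days (211 − 31 = 180 remain).
Apr has 30 days (180 − 30 = 150 remain).
May has 31 days (150 − 31 = 119 remain).
Jun has 30 days (119 − 30 = 89 remain).
Jul has 31 days (89 − 31 = 58 remain).
Aug has 31 days (58 − 31 = 27 remain).
27 into Sep → Sep 27.

Sep 27, 2026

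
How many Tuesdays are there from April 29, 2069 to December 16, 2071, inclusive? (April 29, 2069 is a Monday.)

April 29, 2069 is a Monday; the first Tuesday on or after it is April 30, 2069 (1 day later).
From April 30, 2069 to December 16, 2071: 245 + 365 + 350 = 960 days (rest of 2069, 2070, to December 16, 2071 in 2071).
960 ÷ 7 = 137 full weeks with remainder 1, so 137 more Tuesdays after the first → 138.

138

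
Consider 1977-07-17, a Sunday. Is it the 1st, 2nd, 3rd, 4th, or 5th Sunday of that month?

3rd

Day 17 falls in week ⌈17/7⌉ of the month.
Days 1–7 hold the 1st Sunday, 8–14 the 2nd, 15–21 the 3rd, 22–28 the 4th, 29–31 the 5th.
17 is in the range for the 3rd.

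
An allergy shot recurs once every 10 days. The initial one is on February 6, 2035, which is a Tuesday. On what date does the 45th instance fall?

The 45th occurrence is 44 intervals after the first: 44 × 10 = 440 days after February 6, 2035.
February has 28 days — 22 days to the end of February leaves 418.
From end of February to end of 2035 is 306 days (112 left).
January has 31 days (81 left).
February has 29 days (52 left).
March has 31 days (21 left).
21 days into April → April 21, 2036.

April 21, 2036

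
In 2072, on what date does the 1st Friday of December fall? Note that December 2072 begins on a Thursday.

December 2072 begins on a Thursday, so the first Friday is December 2 (1 day later).

December 2, 2072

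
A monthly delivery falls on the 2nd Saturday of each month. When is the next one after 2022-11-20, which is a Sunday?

2022-12-10

November 2022 starts on a Tuesday; its first Saturday is the 5th, so the 2nd Saturday is the 12th — 2022-11-12.
That is not after 2022-11-20, so look at December 2022.
December 2022 starts on a Thursday; its first Saturday is the 3rd, so the 2nd Saturday is the 10th — 2022-12-10.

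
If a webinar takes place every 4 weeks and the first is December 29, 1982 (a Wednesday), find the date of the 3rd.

The 3rd occurrence is 2 intervals after the first: 2 × 28 = 56 days after December 29, 1982.
December has 31 days — 2 days to the end of December leaves 54.
January has 31 days (23 left).
23 days into February → February 23, 1983.

February 23, 1983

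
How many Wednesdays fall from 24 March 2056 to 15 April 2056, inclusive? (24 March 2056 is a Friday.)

3

24 March 2056 is a Friday; the first Wednesday on or after it is 29 March 2056 (5 days later).
From 29 March 2056 to 15 April 2056: 2 + 15 = 17 days (rest of March, April).
17 ÷ 7 = 2 full weeks with remainder 3, so 2 more Wednesdays after the first → 3.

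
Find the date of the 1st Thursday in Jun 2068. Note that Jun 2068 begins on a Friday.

Jun 7, 2068

Jun 2068 begins on a Friday, so the first Thursday is Jun 7 (6 days later).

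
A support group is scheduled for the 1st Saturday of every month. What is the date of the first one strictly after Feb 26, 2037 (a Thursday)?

Mar 7, 2037

Feb 2037 starts on a Sunday, so its 1st Saturday is Feb 7, 2037 (6 days in).
That is not after Feb 26, 2037, so look at Mar 2037.
Mar 2037 starts on a Sunday, so its 1st Saturday is Mar 7, 2037 (6 days in).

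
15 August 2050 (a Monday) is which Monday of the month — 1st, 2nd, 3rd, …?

Day 15 falls in week ⌈15/7⌉ of the month.
Days 1–7 hold the 1st Monday, 8–14 the 2nd, 15–21 the 3rd, 22–28 the 4th, 29–31 the 5th.
15 is in the range for the 3rd.

3rd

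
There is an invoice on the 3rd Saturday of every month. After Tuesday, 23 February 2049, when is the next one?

February 2049 starts on a Monday; its first Saturday is the 6th, so the 3rd Saturday is the 20th — 20 February 2049.
That is not after 23 February 2049, so look at March 2049.
March 2049 starts on a Monday; its first Saturday is the 6th, so the 3rd Saturday is the 20th — 20 March 2049.

20 March 2049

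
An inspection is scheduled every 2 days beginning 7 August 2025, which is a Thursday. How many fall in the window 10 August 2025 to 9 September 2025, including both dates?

15

Occurrences land 2·i days after 7 August 2025 for i = 0, 1, 2, …
10 August 2025 is 3 days after the start; 3 ÷ 2 = 1 remainder 1; since the remainder is 1, round up to i = 2. First occurrence in the window: #3 on 11 August 2025 (2×2 = 4 days in).
9 September 2025 is 33 days after the start; 33 ÷ 2 = 16 remainder 1. Last occurrence in the window: #17 on 8 September 2025.
Occurrences #3 through #17: 15 in total.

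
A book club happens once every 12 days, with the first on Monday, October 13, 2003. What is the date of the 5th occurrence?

The 5th occurrence is 4 intervals after the first: 4 × 12 = 48 days after October 13, 2003.
October has 31 days — 18 days to the end of October leaves 30.
30 days into November → November 30, 2003.

November 30, 2003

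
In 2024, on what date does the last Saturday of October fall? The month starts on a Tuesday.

2024-10-26

October 2024 begins on a Tuesday, so the first Saturday is October 5 (4 days later).
October 2024 has 31 days. Adding weeks: 5, 12, 19, 26 — the last one ≤ 31 is the 26th.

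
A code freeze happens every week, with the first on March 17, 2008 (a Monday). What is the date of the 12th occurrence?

June 2, 2008

The 12th occurrence is 11 intervals after the first: 11 × 7 = 77 days after March 17, 2008.
March has 31 days — 14 days to the end of March leaves 63.
April has 30 days (33 left).
May has 31 days (2 left).
2 days into June → June 2, 2008.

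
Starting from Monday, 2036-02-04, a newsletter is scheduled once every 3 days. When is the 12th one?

The 12th occurrence is 11 intervals after the first: 11 × 3 = 33 days after 2036-02-04.
February has 29 days — 25 days to the end of February leaves 8.
8 days into March → 2036-03-08.

2036-03-08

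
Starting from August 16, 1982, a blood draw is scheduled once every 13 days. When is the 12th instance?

January 6, 1983

The 12th occurrence is 11 intervals after the first: 11 × 13 = 143 days after August 16, 1982.
August has 31 days — 15 days to the end of August leaves 128.
September has 30 days (98 left).
October has 31 days (67 left).
November has 30 days (37 left).
December has 31 days (6 left).
6 days into January → January 6, 1983.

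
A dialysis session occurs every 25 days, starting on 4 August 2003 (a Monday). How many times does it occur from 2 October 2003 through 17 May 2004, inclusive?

Occurrences land 25·i days after 4 August 2003 for i = 0, 1, 2, …
2 October 2003 is 59 days after the start; 59 ÷ 25 = 2 remainder 9; since the remainder is 9, round up to i = 3. First occurrence in the window: #4 on 18 October 2003 (3×25 = 75 days in).
17 May 2004 is 287 days after the start; 287 ÷ 25 = 11 remainder 12. Last occurrence in the window: #12 on 5 May 2004.
Occurrences #4 through #12: 9 in total.

9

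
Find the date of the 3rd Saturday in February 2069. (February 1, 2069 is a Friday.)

February 2069 begins on a Friday, so the first Saturday is February 2 (1 day later).
The 3rd Saturday is 2 weeks later: 2 + 14 = 16.

16 February 2069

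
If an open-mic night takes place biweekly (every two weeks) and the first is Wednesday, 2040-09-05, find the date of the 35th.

2041-12-25

The 35th occurrence is 34 intervals after the first: 34 × 14 = 476 days after 2040-09-05.
September has 30 days — 25 days to the end of September leaves 451.
From end of September to end of 2040 is 92 days (359 left).
January has 31 days (328 left).
February has 28 days (300 left).
March has 31 days (269 left).
April has 30 days (239 left).
May has 31 days (208 left).
June has 30 days (178 left).
July has 31 days (147 left).
August has 31 days (116 left).
September has 30 days (86 left).
October has 31 days (55 left).
November has 30 days (25 left).
25 days into December → 2041-12-25.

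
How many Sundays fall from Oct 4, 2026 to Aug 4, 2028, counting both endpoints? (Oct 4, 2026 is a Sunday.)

96

Oct 4, 2026 is a Sunday; the first Sunday on or after it is Oct 4, 2026.
From Oct 4, 2026 to Aug 4, 2028: 88 + 365 + 217 = 670 days (rest of 2026, 2027, to Aug 4, 2028 in 2028).
670 ÷ 7 = 95 full weeks with remainder 5, so 95 more Sundays after the first → 96.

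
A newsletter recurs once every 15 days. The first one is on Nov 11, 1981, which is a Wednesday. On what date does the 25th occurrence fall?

The 25th occurrence is 24 intervals after the first: 24 × 15 = 360 days after Nov 11, 1981.
Nov has 30 days — 19 days to the end of Nov leaves 341.
Dec has 31 days (310 left).
Jan has 31 days (279 left).
Feb has 28 days (251 left).
Mar has 31 days (220 left).
Apr has 30 days (190 left).
May has 31 days (159 left).
Jun has 30 days (129 left).
Jul has 31 days (98 left).
Aug has 31 days (67 left).
Sep has 30 days (37 left).
Oct has 31 days (6 left).
6 days into Nov → Nov 6, 1982.

Nov 6, 1982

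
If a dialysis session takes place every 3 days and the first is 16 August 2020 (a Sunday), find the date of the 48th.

The 48th occurrence is 47 intervals after the first: 47 × 3 = 141 days after 16 August 2020.
August has 31 days — 15 days to the end of August leaves 126.
September has 30 days (96 left).
October has 31 days (65 left).
November has 30 days (35 left).
December has 31 days (4 left).
4 days into January → 4 January 2021.

4 January 2021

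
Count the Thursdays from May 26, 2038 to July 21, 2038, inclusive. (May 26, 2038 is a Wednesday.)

May 26, 2038 is a Wednesday; the first Thursday on or after it is May 27, 2038 (1 day later).
From May 27, 2038 to July 21, 2038: 4 + 30 + 21 = 55 days (rest of May, June, July).
55 ÷ 7 = 7 full weeks with remainder 6, so 7 more Thursdays after the first → 8.

8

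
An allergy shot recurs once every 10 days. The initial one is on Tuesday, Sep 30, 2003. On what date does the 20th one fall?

The 20th occurrence is 19 intervals after the first: 19 × 10 = 190 days after Sep 30, 2003.
Sep has 30 days — 0 days to the end of Sep leaves 190.
Oct has 31 days (159 left).
Nov has 30 days (129 left).
Dec has 31 days (98 left).
Jan has 31 days (67 left).
Feb has 29 days (38 left).
Mar has 31 days (7 left).
7 days into Apr → Apr 7, 2004.

Apr 7, 2004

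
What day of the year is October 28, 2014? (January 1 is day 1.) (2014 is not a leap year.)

301

Days in months before October: 31 + 28 + 31 + 30 + 31 + 30 + 31 + 31 + 30 = 273.
Plus 28 days into October → day 301.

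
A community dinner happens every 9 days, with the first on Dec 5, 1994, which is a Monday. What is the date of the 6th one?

Jan 19, 1995

The 6th occurrence is 5 intervals after the first: 5 × 9 = 45 days after Dec 5, 1994.
Dec has 31 days — 26 days to the end of Dec leaves 19.
19 days into Jan → Jan 19, 1995.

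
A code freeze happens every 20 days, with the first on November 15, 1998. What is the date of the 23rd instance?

The 23rd occurrence is 22 intervals after the first: 22 × 20 = 440 days after November 15, 1998.
November has 30 days — 15 days to the end of November leaves 425.
From end of November to end of 1998 is 31 days (394 left).
1999 has 365 days (29 left).
29 days into January → January 29, 2000.

January 29, 2000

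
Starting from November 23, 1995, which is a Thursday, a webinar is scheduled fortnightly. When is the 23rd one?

September 26, 1996

The 23rd occurrence is 22 intervals after the first: 22 × 14 = 308 days after November 23, 1995.
November has 30 days — 7 days to the end of November leaves 301.
December has 31 days (270 left).
January has 31 days (239 left).
February has 29 days (210 left).
March has 31 days (179 left).
April has 30 days (149 left).
May has 31 days (118 left).
June has 30 days (88 left).
July has 31 days (57 left).
August has 31 days (26 left).
26 days into September → September 26, 1996.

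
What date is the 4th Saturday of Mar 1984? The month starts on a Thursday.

Mar 24, 1984

Mar 1984 begins on a Thursday, so the first Saturday is Mar 3 (2 days later).
The 4th Saturday is 3 weeks later: 3 + 21 = 24.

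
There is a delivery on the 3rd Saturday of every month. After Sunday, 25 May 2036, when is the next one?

May 2036 starts on a Thursday; its first Saturday is the 3rd, so the 3rd Saturday is the 17th — 17 May 2036.
That is not after 25 May 2036, so look at June 2036.
June 2036 starts on a Sunday; its first Saturday is the 7th, so the 3rd Saturday is the 21st — 21 June 2036.

21 June 2036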